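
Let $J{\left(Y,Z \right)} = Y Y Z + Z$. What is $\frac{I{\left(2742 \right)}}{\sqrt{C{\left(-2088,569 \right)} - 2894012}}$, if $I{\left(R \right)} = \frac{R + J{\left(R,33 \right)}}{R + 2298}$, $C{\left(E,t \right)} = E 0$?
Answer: $- \frac{82705129 i \sqrt{723503}}{2430970080} \approx - 28.938 i$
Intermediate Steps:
$C{\left(E,t \right)} = 0$
$J{\left(Y,Z \right)} = Z + Z Y^{2}$ ($J{\left(Y,Z \right)} = Y^{2} Z + Z = Z Y^{2} + Z = Z + Z Y^{2}$)
$I{\left(R \right)} = \frac{33 + R + 33 R^{2}}{2298 + R}$ ($I{\left(R \right)} = \frac{R + 33 \left(1 + R^{2}\right)}{R + 2298} = \frac{R + \left(33 + 33 R^{2}\right)}{2298 + R} = \frac{33 + R + 33 R^{2}}{2298 + R}$)
$\frac{I{\left(2742 \right)}}{\sqrt{C{\left(-2088,569 \right)} - 2894012}} = \frac{\frac{1}{2298 + 2742} \left(33 + 2742 + 33 \cdot 2742^{2}\right)}{\sqrt{0 - 2894012}} = \frac{\frac{1}{5040} \left(33 + 2742 + 33 \cdot 7518564\right)}{\sqrt{-2894012}} = \frac{\frac{1}{5040} \left(33 + 2742 + 248112612\right)}{2 i \sqrt{723503}} = \frac{1}{5040} \cdot 248115387 \left(- \frac{i \sqrt{723503}}{1447006}\right) = \frac{82705129 \left(- \frac{i \sqrt{723503}}{1447006}\right)}{1680} = - \frac{82705129 i \sqrt{723503}}{2430970080}$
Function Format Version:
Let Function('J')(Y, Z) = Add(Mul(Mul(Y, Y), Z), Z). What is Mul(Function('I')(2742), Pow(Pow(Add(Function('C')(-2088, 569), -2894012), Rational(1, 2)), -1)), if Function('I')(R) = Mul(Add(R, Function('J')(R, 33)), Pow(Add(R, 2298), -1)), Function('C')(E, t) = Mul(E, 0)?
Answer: Mul(Rational(-82705129, 2430970080), I, Pow(723503, Rational(1, 2))) ≈ Mul(-28.938, I)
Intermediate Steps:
Function('C')(E, t) = 0
Function('J')(Y, Z) = Add(Z, Mul(Z, Pow(Y, 2))) (Function('J')(Y, Z) = Add(Mul(Pow(Y, 2), Z), Z) = Add(Mul(Z, Pow(Y, 2)), Z) = Add(Z, Mul(Z, Pow(Y, 2))))
Function('I')(R) = Mul(Pow(Add(2298, R), -1), Add(33, R, Mul(33, Pow(R, 2)))) (Function('I')(R) = Mul(Add(R, Mul(33, Add(1, Pow(R, 2)))), Pow(Add(R, 2298), -1)) = Mul(Add(R, Add(33, Mul(33, Pow(R, 2)))), Pow(Add(2298, R), -1)) = Mul(Add(33, R, Mul(33, Pow(R, 2))), Pow(Add(2298, R), -1)) = Mul(Pow(Add(2298, R), -1), Add(33, R, Mul(33, Pow(R, 2)))))
Mul(Function('I')(2742), Pow(Pow(Add(Function('C')(-2088, 569), -2894012), Rational(1, 2)), -1)) = Mul(Mul(Pow(Add(2298, 2742), -1), Add(33, 2742, Mul(33, Pow(2742, 2)))), Pow(Pow(Add(0, -2894012), Rational(1, 2)), -1)) = Mul(Mul(Pow(5040, -1), Add(33, 2742, Mul(33, 7518564))), Pow(Pow(-2894012, Rational(1, 2)), -1)) = Mul(Mul(Rational(1, 5040), Add(33, 2742, 248112612)), Pow(Mul(2, I, Pow(723503, Rational(1, 2))), -1)) = Mul(Mul(Rational(1, 5040), 248115387), Mul(Rational(-1, 1447006), I, Pow(723503, Rational(1, 2)))) = Mul(Rational(82705129, 1680), Mul(Rational(-1, 1447006), I, Pow(723503, Rational(1, 2)))) = Mul(Rational(-82705129, 2430970080), I, Pow(723503, Rational(1, 2)))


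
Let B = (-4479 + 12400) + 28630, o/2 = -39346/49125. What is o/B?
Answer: -78692/1795567875 ≈ -4.3826e-5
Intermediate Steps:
o = -78692/49125 (o = 2*(-39346/49125) = -78692/49125 ≈ -1.6019)
B = 36551 (B = 7921 + 28630 = 36551)
o/B = -78692/49125/36551 = -78692/49125*1/36551 = -78692/1795567875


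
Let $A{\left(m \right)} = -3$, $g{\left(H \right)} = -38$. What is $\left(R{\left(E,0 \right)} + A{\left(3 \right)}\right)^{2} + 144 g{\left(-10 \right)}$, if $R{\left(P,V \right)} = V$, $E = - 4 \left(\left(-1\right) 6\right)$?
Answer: $-5463$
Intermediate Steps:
$E = 24$ ($E = \left(-4\right) \left(-6\right) = 24$)
$\left(R{\left(E,0 \right)} + A{\left(3 \right)}\right)^{2} + 144 g{\left(-10 \right)} = \left(0 - 3\right)^{2} + 144 \left(-38\right) = \left(-3\right)^{2} - 5472 = 9 - 5472 = -5463$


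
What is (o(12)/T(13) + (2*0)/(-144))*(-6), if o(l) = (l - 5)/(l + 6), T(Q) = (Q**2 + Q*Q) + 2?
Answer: -7/1020 ≈ -0.0068627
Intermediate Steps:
T(Q) = 2 + 2*Q**2 (T(Q) = (Q**2 + Q**2) + 2 = 2*Q**2 + 2 = 2 + 2*Q**2)
o(l) = (-5 + l)/(6 + l)
(o(12)/T(13) + (2*0)/(-144))*(-6) = (((-5 + 12)/(6 + 12))/(2 + 2*13**2) + (2*0)/(-144))*(-6) = ((7/18)/(2 + 2*169) + 0*(-1/144))*(-6) = (((1/18)*7)/(2 + 338) + 0)*(-6) = ((7/18)/340 + 0)*(-6) = ((7/18)*(1/340) + 0)*(-6) = (7/6120 + 0)*(-6) = (7/6120)*(-6) = -7/1020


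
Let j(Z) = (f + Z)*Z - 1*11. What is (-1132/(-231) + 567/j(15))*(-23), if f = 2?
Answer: -9365255/56364 ≈ -166.16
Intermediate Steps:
j(Z) = -11 + Z*(2 + Z) (j(Z) = (2 + Z)*Z - 1*11 = Z*(2 + Z) - 11 = -11 + Z*(2 + Z))
(-1132/(-231) + 567/j(15))*(-23) = (-1132/(-231) + 567/(-11 + 15**2 + 2*15))*(-23) = (-1132*(-1/231) + 567/(-11 + 225 + 30))*(-23) = (1132/231 + 567/244)*(-23) = (407185/56364)*(-23) = -9365255/56364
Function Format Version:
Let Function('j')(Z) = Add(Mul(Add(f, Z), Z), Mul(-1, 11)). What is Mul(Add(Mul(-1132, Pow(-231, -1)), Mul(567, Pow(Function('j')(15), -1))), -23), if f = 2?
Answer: Rational(-9365255, 56364) ≈ -166.16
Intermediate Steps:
Function('j')(Z) = Add(-11, Mul(Z, Add(2, Z))) (Function('j')(Z) = Add(Mul(Add(2, Z), Z), Mul(-1, 11)) = Add(Mul(Z, Add(2, Z)), -11) = Add(-11, Mul(Z, Add(2, Z))))
Mul(Add(Mul(-1132, Pow(-231, -1)), Mul(567, Pow(Function('j')(15), -1))), -23) = Mul(Add(Mul(-1132, Pow(-231, -1)), Mul(567, Pow(Add(-11, Pow(15, 2), Mul(2, 15)), -1))), -23) = Mul(Add(Mul(-1132, Rational(-1, 231)), Mul(567, Pow(Add(-11, 225, 30), -1))), -23) = Mul(Add(Rational(1132, 231), Mul(567, Pow(244, -1))), -23) = Mul(Add(Rational(1132, 231), Mul(567, Rational(1, 244))), -23) = Mul(Add(Rational(1132, 231), Rational(567, 244)), -23) = Mul(Rational(407185, 56364), -23) = Rational(-9365255, 56364)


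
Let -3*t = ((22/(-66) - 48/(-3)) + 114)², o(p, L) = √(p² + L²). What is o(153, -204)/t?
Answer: -6885/151321 ≈ -0.045499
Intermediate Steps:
o(p, L) = √(L² + p²)
t = -151321/27 (t = -((22/(-66) - 48/(-3)) + 114)²/3 = -((22*(-1/66) - 48*(-⅓)) + 114)²/3 = -((-⅓ + 16) + 114)²/3 = -(47/3 + 114)²/3 = -(389/3)²/3 = -⅓*151321/9 = -151321/27 ≈ -5604.5)
o(153, -204)/t = √((-204)² + 153²)/(-151321/27) = √(41616 + 23409)*(-27/151321) = √65025*(-27/151321) = 255*(-27/151321) = -6885/151321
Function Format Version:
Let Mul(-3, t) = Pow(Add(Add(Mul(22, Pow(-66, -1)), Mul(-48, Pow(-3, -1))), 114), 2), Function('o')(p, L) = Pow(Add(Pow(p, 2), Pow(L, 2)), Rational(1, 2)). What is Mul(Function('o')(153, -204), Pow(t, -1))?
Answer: Rational(-6885, 151321) ≈ -0.045499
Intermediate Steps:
Function('o')(p, L) = Pow(Add(Pow(L, 2), Pow(p, 2)), Rational(1, 2))
t = Rational(-151321, 27) (t = Mul(Rational(-1, 3), Pow(Add(Add(Mul(22, Pow(-66, -1)), Mul(-48, Pow(-3, -1))), 114), 2)) = Mul(Rational(-1, 3), Pow(Add(Add(Mul(22, Rational(-1, 66)), Mul(-48, Rational(-1, 3))), 114), 2)) = Mul(Rational(-1, 3), Pow(Add(Add(Rational(-1, 3), 16), 114), 2)) = Mul(Rational(-1, 3), Pow(Add(Rational(47, 3), 114), 2)) = Mul(Rational(-1, 3), Pow(Rational(389, 3), 2)) = Mul(Rational(-1, 3), Rational(151321, 9)) = Rational(-151321, 27) ≈ -5604.5)
Mul(Function('o')(153, -204), Pow(t, -1)) = Mul(Pow(Add(Pow(-204, 2), Pow(153, 2)), Rational(1, 2)), Pow(Rational(-151321, 27), -1)) = Mul(Pow(Add(41616, 23409), Rational(1, 2)), Rational(-27, 151321)) = Mul(Pow(65025, Rational(1, 2)), Rational(-27, 151321)) = Mul(255, Rational(-27, 151321)) = Rational(-6885, 151321)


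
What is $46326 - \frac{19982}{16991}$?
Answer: $\frac{787105084}{16991} \approx 46325.0$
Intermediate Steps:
$46326 - \frac{19982}{16991} = \frac{787105084}{16991}$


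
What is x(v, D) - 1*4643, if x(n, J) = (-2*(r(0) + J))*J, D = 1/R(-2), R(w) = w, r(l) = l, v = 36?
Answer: -9287/2 ≈ -4643.5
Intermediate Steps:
D = -½ (D = 1/(-2) = -½ ≈ -0.50000)
x(n, J) = -2*J² (x(n, J) = (-2*(0 + J))*J = (-2*J)*J = -2*J²)
x(v, D) - 1*4643 = -2*(-½)² - 1*4643 = -2*¼ - 4643 = -½ - 4643 = -9287/2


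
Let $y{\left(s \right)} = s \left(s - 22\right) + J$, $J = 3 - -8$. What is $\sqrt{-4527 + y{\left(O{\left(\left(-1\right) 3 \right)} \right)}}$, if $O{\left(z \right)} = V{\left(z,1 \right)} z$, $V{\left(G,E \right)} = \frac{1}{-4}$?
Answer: $\frac{i \sqrt{72511}}{4} \approx 67.32 i$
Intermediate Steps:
$J = 11$ ($J = 3 + 8 = 11$)
$V{\left(G,E \right)} = - \frac{1}{4}$
$O{\left(z \right)} = - \frac{z}{4}$
$y{\left(s \right)} = 11 + s \left(-22 + s\right)$ ($y{\left(s \right)} = s \left(s - 22\right) + 11 = s \left(-22 + s\right) + 11 = 11 + s \left(-22 + s\right)$)
$\sqrt{-4527 + y{\left(O{\left(\left(-1\right) 3 \right)} \right)}} = \sqrt{-4527 + \left(11 + \left(- \frac{\left(-1\right) 3}{4}\right)^{2} - 22 \left(- \frac{\left(-1\right) 3}{4}\right)\right)} = \sqrt{-4527 + \left(11 + \left(\left(- \frac{1}{4}\right) \left(-3\right)\right)^{2} - 22 \left(\left(- \frac{1}{4}\right) \left(-3\right)\right)\right)} = \sqrt{-4527 + \left(11 + \left(\frac{3}{4}\right)^{2} - \frac{33}{2}\right)} = \sqrt{-4527 + \left(11 + \frac{9}{16} - \frac{33}{2}\right)} = \sqrt{-4527 - \frac{79}{16}} = \sqrt{- \frac{72511}{16}} = \frac{i \sqrt{72511}}{4}$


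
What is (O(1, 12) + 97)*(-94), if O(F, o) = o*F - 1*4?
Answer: -9870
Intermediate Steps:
O(F, o) = -4 + F*o (O(F, o) = F*o - 4 = -4 + F*o)
(O(1, 12) + 97)*(-94) = ((-4 + 1*12) + 97)*(-94) = ((-4 + 12) + 97)*(-94) = (8 + 97)*(-94) = 105*(-94) = -9870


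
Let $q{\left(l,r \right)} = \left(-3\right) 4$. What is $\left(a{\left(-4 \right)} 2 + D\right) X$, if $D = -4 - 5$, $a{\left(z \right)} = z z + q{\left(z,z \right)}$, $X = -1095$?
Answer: $1095$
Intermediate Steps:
$q{\left(l,r \right)} = -12$
$a{\left(z \right)} = -12 + z^{2}$ ($a{\left(z \right)} = z z - 12 = z^{2} - 12 = -12 + z^{2}$)
$D = -9$
$\left(a{\left(-4 \right)} 2 + D\right) X = \left(\left(-12 + \left(-4\right)^{2}\right) 2 - 9\right) \left(-1095\right) = \left(\left(-12 + 16\right) 2 - 9\right) \left(-1095\right) = \left(4 \cdot 2 - 9\right) \left(-1095\right) = \left(8 - 9\right) \left(-1095\right) = \left(-1\right) \left(-1095\right) = 1095$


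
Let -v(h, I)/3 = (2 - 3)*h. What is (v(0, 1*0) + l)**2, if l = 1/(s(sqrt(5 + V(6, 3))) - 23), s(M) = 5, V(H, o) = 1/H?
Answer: 1/324 ≈ 0.0030864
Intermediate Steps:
v(h, I) = 3*h (v(h, I) = -3*(2 - 3)*h = -(-3)*h = 3*h)
l = -1/18 (l = 1/(5 - 23) = 1/(-18) = -1/18 ≈ -0.055556)
(v(0, 1*0) + l)**2 = (3*0 - 1/18)**2 = (0 - 1/18)**2 = (-1/18)**2 = 1/324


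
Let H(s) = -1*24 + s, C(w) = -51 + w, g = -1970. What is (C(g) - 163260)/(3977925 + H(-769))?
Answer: -165281/3977132 ≈ -0.041558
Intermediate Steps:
H(s) = -24 + s
(C(g) - 163260)/(3977925 + H(-769)) = ((-51 - 1970) - 163260)/(3977925 + (-24 - 769)) = (-2021 - 163260)/(3977925 - 793) = -165281/3977132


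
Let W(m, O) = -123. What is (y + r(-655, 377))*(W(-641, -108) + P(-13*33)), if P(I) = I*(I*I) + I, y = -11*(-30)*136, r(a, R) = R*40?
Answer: -4734090294360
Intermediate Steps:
r(a, R) = 40*R
y = 44880 (y = 330*136 = 44880)
P(I) = I + I**3 (P(I) = I*I**2 + I = I**3 + I = I + I**3)
(y + r(-655, 377))*(W(-641, -108) + P(-13*33)) = (44880 + 40*377)*(-123 + (-13*33 + (-13*33)**3)) = (44880 + 15080)*(-123 + (-429 + (-429)**3)) = 59960*(-123 + (-429 - 78953589)) = 59960*(-123 - 78954018) = 59960*(-78954141) = -4734090294360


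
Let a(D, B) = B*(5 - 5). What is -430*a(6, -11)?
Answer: 0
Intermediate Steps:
a(D, B) = 0 (a(D, B) = B*0 = 0)
-430*a(6, -11) = -430*0 = 0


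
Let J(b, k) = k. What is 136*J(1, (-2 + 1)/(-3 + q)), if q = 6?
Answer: -136/3 ≈ -45.333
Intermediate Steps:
136*J(1, (-2 + 1)/(-3 + q)) = 136*((-2 + 1)/(-3 + 6)) = 136*(-1/3) = 136*(-1*⅓) = 136*(-⅓) = -136/3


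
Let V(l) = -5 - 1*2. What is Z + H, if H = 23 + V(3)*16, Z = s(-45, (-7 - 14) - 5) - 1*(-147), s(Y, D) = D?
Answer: 32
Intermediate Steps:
V(l) = -7 (V(l) = -5 - 2 = -7)
Z = 121 (Z = ((-7 - 14) - 5) - 1*(-147) = (-21 - 5) + 147 = -26 + 147 = 121)
H = -89 (H = 23 - 7*16 = 23 - 112 = -89)
Z + H = 121 - 89 = 32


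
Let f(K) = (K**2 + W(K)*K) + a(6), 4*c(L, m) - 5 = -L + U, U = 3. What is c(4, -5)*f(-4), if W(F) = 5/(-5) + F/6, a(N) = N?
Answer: 86/3 ≈ 28.667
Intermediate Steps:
c(L, m) = 2 - L/4 (c(L, m) = 5/4 + (-L + 3)/4 = 5/4 + (3 - L)/4 = 5/4 + (3/4 - L/4) = 2 - L/4)
W(F) = -1 + F/6 (W(F) = 5*(-1/5) + F*(1/6) = -1 + F/6)
f(K) = 6 + K**2 + K*(-1 + K/6) (f(K) = (K**2 + (-1 + K/6)*K) + 6 = (K**2 + K*(-1 + K/6)) + 6 = 6 + K**2 + K*(-1 + K/6))
c(4, -5)*f(-4) = (2 - 1/4*4)*(6 - 1*(-4) + (7/6)*(-4)**2) = (2 - 1)*(6 + 4 + (7/6)*16) = 1*(6 + 4 + 56/3) = 1*(86/3) = 86/3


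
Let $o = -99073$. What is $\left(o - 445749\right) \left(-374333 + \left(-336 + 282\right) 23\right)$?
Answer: $204621522650$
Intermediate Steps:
$\left(o - 445749\right) \left(-374333 + \left(-336 + 282\right) 23\right) = \left(-99073 - 445749\right) \left(-374333 + \left(-336 + 282\right) 23\right) = - 544822 \left(-374333 - 1242\right) = \left(-544822\right) \left(-375575\right) = 204621522650$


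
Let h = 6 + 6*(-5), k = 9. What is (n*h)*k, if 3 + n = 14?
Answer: -2376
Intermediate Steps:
n = 11 (n = -3 + 14 = 11)
h = -24 (h = 6 - 30 = -24)
(n*h)*k = (11*(-24))*9 = -264*9 = -2376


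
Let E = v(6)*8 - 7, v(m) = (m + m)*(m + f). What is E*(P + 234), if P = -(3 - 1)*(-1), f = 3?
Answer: 202252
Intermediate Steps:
v(m) = 2*m*(3 + m) (v(m) = (m + m)*(m + 3) = (2*m)*(3 + m) = 2*m*(3 + m))
P = 2 (P = -1*2*(-1) = -2*(-1) = 2)
E = 857 (E = (2*6*(3 + 6))*8 - 7 = (2*6*9)*8 - 7 = 108*8 - 7 = 864 - 7 = 857)
E*(P + 234) = 857*(2 + 234) = 857*236 = 202252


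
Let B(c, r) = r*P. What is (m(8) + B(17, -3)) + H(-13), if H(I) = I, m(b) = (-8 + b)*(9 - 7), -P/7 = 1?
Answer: 8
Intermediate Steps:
P = -7 (P = -7*1 = -7)
B(c, r) = -7*r (B(c, r) = r*(-7) = -7*r)
m(b) = -16 + 2*b (m(b) = (-8 + b)*2 = -16 + 2*b)
(m(8) + B(17, -3)) + H(-13) = ((-16 + 2*8) - 7*(-3)) - 13 = ((-16 + 16) + 21) - 13 = (0 + 21) - 13 = 21 - 13 = 8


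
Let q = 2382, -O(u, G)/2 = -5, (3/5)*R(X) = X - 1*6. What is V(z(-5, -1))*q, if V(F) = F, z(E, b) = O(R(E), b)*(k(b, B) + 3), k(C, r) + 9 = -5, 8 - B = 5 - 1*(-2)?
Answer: -262020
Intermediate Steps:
B = 1 (B = 8 - (5 - 1*(-2)) = 8 - (5 + 2) = 8 - 1*7 = 8 - 7 = 1)
R(X) = -10 + 5*X/3 (R(X) = 5*(X - 1*6)/3 = 5*(X - 6)/3 = 5*(-6 + X)/3 = -10 + 5*X/3)
O(u, G) = 10 (O(u, G) = -2*(-5) = 10)
k(C, r) = -14 (k(C, r) = -9 - 5 = -14)
z(E, b) = -110 (z(E, b) = 10*(-14 + 3) = 10*(-11) = -110)
V(z(-5, -1))*q = -110*2382 = -262020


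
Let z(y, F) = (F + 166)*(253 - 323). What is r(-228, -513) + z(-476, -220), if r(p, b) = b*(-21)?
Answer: 14553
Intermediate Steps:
r(p, b) = -21*b
z(y, F) = -11620 - 70*F (z(y, F) = (166 + F)*(-70) = -11620 - 70*F)
r(-228, -513) + z(-476, -220) = -21*(-513) + (-11620 - 70*(-220)) = 10773 + (-11620 + 15400) = 10773 + 3780 = 14553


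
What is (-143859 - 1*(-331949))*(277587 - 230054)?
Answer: 8940481970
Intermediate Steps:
(-143859 - 1*(-331949))*(277587 - 230054) = (-143859 + 331949)*47533 = 188090*47533 = 8940481970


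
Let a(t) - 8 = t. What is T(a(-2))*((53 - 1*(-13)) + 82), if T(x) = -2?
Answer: -296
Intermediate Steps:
a(t) = 8 + t
T(a(-2))*((53 - 1*(-13)) + 82) = -2*((53 - 1*(-13)) + 82) = -2*((53 + 13) + 82) = -2*(66 + 82) = -2*148 = -296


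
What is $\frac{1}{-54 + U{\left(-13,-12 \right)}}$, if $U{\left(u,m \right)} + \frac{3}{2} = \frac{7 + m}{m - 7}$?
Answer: $- \frac{38}{2099} \approx -0.018104$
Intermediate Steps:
$U{\left(u,m \right)} = - \frac{3}{2} + \frac{7 + m}{-7 + m}$ ($U{\left(u,m \right)} = - \frac{3}{2} + \frac{7 + m}{m - 7} = - \frac{3}{2} + \frac{7 + m}{-7 + m}$)
$\frac{1}{-54 + U{\left(-13,-12 \right)}} = \frac{1}{-54 + \frac{35 - -12}{2 \left(-7 - 12\right)}} = \frac{1}{-54 + \frac{35 + 12}{2 \left(-19\right)}} = \frac{1}{-54 + \frac{1}{2} \left(- \frac{1}{19}\right) 47} = \frac{1}{-54 - \frac{47}{38}} = \frac{1}{- \frac{2099}{38}} = - \frac{38}{2099}$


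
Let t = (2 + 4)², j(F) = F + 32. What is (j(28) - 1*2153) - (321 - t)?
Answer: -2378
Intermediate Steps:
j(F) = 32 + F
t = 36 (t = 6² = 36)
(j(28) - 1*2153) - (321 - t) = ((32 + 28) - 1*2153) - (321 - 1*36) = (60 - 2153) - (321 - 36) = -2093 - 1*285 = -2093 - 285 = -2378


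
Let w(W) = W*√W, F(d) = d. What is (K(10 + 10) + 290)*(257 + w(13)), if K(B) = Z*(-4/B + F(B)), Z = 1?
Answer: 398093/5 + 20137*√13/5 ≈ 94140.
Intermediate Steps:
w(W) = W^(3/2)
K(B) = B - 4/B (K(B) = 1*(-4/B + B) = 1*(B - 4/B) = B - 4/B)
(K(10 + 10) + 290)*(257 + w(13)) = (((10 + 10) - 4/(10 + 10)) + 290)*(257 + 13^(3/2)) = ((20 - 4/20) + 290)*(257 + 13*√13) = ((20 - 4*1/20) + 290)*(257 + 13*√13) = ((20 - ⅕) + 290)*(257 + 13*√13) = (99/5 + 290)*(257 + 13*√13) = 1549*(257 + 13*√13)/5 = 398093/5 + 20137*√13/5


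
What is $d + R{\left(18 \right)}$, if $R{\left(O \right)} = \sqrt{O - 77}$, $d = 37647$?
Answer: $37647 + i \sqrt{59} \approx 37647.0 + 7.6811 i$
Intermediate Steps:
$R{\left(O \right)} = \sqrt{-77 + O}$
$d + R{\left(18 \right)} = 37647 + \sqrt{-77 + 18} = 37647 + \sqrt{-59} = 37647 + i \sqrt{59}$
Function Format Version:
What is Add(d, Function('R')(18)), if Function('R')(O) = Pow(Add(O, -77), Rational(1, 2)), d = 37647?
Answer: Add(37647, Mul(I, Pow(59, Rational(1, 2)))) ≈ Add(37647., Mul(7.6811, I))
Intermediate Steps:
Function('R')(O) = Pow(Add(-77, O), Rational(1, 2))
Add(d, Function('R')(18)) = Add(37647, Pow(Add(-77, 18), Rational(1, 2))) = Add(37647, Pow(-59, Rational(1, 2))) = Add(37647, Mul(I, Pow(59, Rational(1, 2))))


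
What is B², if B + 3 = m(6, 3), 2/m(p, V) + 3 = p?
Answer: 49/9 ≈ 5.4444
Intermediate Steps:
m(p, V) = 2/(-3 + p)
B = -7/3 (B = -3 + 2/(-3 + 6) = -3 + 2/3 = -3 + 2*(⅓) = -3 + ⅔ = -7/3 ≈ -2.3333)
B² = (-7/3)² = 49/9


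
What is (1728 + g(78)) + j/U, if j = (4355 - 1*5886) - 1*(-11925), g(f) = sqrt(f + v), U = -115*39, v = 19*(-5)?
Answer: 7739686/4485 + I*sqrt(17) ≈ 1725.7 + 4.1231*I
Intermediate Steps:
v = -95
U = -4485
g(f) = sqrt(-95 + f) (g(f) = sqrt(f - 95) = sqrt(-95 + f))
j = 10394 (j = (4355 - 5886) + 11925 = -1531 + 11925 = 10394)
(1728 + g(78)) + j/U = (1728 + sqrt(-95 + 78)) + 10394/(-4485) = (1728 + sqrt(-17)) + 10394*(-1/4485) = (1728 + I*sqrt(17)) - 10394/4485 = 7739686/4485 + I*sqrt(17)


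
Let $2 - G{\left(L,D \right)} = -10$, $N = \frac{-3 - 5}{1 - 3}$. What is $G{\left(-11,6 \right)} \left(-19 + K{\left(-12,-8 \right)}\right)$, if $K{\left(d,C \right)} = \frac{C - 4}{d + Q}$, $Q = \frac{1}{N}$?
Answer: $- \frac{10140}{47} \approx -215.74$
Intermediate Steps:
$N = 4$ ($N = - \frac{8}{-2} = \left(-8\right) \left(- \frac{1}{2}\right) = 4$)
$Q = \frac{1}{4} \approx 0.25$
$G{\left(L,D \right)} = 12$ ($G{\left(L,D \right)} = 2 - -10 = 2 + 10 = 12$)
$K{\left(d,C \right)} = \frac{-4 + C}{\frac{1}{4} + d}$ ($K{\left(d,C \right)} = \frac{C - 4}{d + \frac{1}{4}} = \frac{-4 + C}{\frac{1}{4} + d}$)
$G{\left(-11,6 \right)} \left(-19 + K{\left(-12,-8 \right)}\right) = 12 \left(-19 + \frac{4 \left(-4 - 8\right)}{1 + 4 \left(-12\right)}\right) = 12 \left(-19 + 4 \frac{1}{1 - 48} \left(-12\right)\right) = 12 \left(-19 + 4 \frac{1}{-47} \left(-12\right)\right) = 12 \left(-19 + 4 \left(- \frac{1}{47}\right) \left(-12\right)\right) = 12 \left(-19 + \frac{48}{47}\right) = 12 \left(- \frac{845}{47}\right) = - \frac{10140}{47}$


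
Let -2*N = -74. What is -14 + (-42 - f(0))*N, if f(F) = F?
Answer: -1568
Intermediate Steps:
N = 37 (N = -½*(-74) = 37)
-14 + (-42 - f(0))*N = -14 + (-42 - 1*0)*37 = -14 + (-42 + 0)*37 = -14 - 42*37 = -14 - 1554 = -1568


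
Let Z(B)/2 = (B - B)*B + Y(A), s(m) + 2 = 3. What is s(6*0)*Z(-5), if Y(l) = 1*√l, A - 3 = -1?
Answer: 2*√2 ≈ 2.8284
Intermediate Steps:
A = 2 (A = 3 - 1 = 2)
s(m) = 1 (s(m) = -2 + 3 = 1)
Y(l) = √l
Z(B) = 2*√2 (Z(B) = 2*((B - B)*B + √2) = 2*(0*B + √2) = 2*(0 + √2) = 2*√2)
s(6*0)*Z(-5) = 1*(2*√2) = 2*√2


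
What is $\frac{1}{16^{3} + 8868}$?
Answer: $\frac{1}{12964} \approx 7.7137 \cdot 10^{-5}$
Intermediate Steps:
$\frac{1}{16^{3} + 8868} = \frac{1}{4096 + 8868} = \frac{1}{12964}$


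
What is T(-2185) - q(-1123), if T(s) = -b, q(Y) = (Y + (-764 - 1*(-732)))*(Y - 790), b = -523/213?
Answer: -470626172/213 ≈ -2.2095e+6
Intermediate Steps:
b = -523/213 (b = -523*1/213 = -523/213 ≈ -2.4554)
q(Y) = (-790 + Y)*(-32 + Y) (q(Y) = (Y + (-764 + 732))*(-790 + Y) = (Y - 32)*(-790 + Y) = (-32 + Y)*(-790 + Y) = (-790 + Y)*(-32 + Y))
T(s) = 523/213 (T(s) = -1*(-523/213) = 523/213)
T(-2185) - q(-1123) = 523/213 - (25280 + (-1123)**2 - 822*(-1123)) = 523/213 - (25280 + 1261129 + 923106) = 523/213 - 1*2209515 = 523/213 - 2209515 = -470626172/213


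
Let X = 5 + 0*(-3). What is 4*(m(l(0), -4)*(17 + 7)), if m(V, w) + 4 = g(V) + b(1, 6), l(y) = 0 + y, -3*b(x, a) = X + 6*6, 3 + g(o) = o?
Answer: -1984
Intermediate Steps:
g(o) = -3 + o
X = 5 (X = 5 + 0 = 5)
b(x, a) = -41/3 (b(x, a) = -(5 + 6*6)/3 = -(5 + 36)/3 = -1/3*41 = -41/3)
l(y) = y
m(V, w) = -62/3 + V (m(V, w) = -4 + ((-3 + V) - 41/3) = -4 + (-50/3 + V) = -62/3 + V)
4*(m(l(0), -4)*(17 + 7)) = 4*((-62/3 + 0)*(17 + 7)) = 4*(-62/3*24) = 4*(-496) = -1984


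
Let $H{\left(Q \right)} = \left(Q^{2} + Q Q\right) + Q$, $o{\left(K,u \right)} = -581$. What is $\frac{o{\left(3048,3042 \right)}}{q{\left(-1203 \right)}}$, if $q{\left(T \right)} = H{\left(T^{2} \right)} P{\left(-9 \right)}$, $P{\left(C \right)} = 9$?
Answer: $- \frac{581}{37699463039139} \approx -1.5411 \cdot 10^{-11}$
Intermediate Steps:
$H{\left(Q \right)} = Q + 2 Q^{2}$ ($H{\left(Q \right)} = \left(Q^{2} + Q^{2}\right) + Q = 2 Q^{2} + Q = Q + 2 Q^{2}$)
$q{\left(T \right)} = 9 T^{2} \left(1 + 2 T^{2}\right)$ ($q{\left(T \right)} = T^{2} \left(1 + 2 T^{2}\right) 9 = 9 T^{2} \left(1 + 2 T^{2}\right)$)
$\frac{o{\left(3048,3042 \right)}}{q{\left(-1203 \right)}} = - \frac{581}{\left(-1203\right)^{2} \left(9 + 18 \left(-1203\right)^{2}\right)} = - \frac{581}{1447209 \left(9 + 18 \cdot 1447209\right)} = - \frac{581}{1447209 \left(9 + 26049762\right)} = - \frac{581}{1447209 \cdot 26049771} = - \frac{581}{37699463039139}$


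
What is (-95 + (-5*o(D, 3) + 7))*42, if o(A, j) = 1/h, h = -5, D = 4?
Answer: -3654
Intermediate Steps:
o(A, j) = -⅕ (o(A, j) = 1/(-5) = -⅕)
(-95 + (-5*o(D, 3) + 7))*42 = (-95 + (-5*(-⅕) + 7))*42 = (-95 + (1 + 7))*42 = (-95 + 8)*42 = -87*42 = -3654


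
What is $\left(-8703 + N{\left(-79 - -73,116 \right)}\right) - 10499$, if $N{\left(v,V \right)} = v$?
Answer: $-19208$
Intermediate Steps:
$\left(-8703 + N{\left(-79 - -73,116 \right)}\right) - 10499 = \left(-8703 - 6\right) - 10499 = -8709 - 10499 = -19208$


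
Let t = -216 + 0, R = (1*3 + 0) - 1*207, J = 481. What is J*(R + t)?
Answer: -202020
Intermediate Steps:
R = -204 (R = (3 + 0) - 207 = 3 - 207 = -204)
t = -216
J*(R + t) = 481*(-204 - 216) = 481*(-420) = -202020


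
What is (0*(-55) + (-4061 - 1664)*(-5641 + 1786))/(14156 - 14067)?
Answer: 22069875/89 ≈ 2.4798e+5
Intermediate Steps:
(0*(-55) + (-4061 - 1664)*(-5641 + 1786))/(14156 - 14067) = (0 - 5725*(-3855))/89 = (0 + 22069875)*(1/89) = 22069875*(1/89) = 22069875/89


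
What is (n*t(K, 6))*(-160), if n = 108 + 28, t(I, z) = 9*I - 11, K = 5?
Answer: -739840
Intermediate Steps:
t(I, z) = -11 + 9*I
n = 136
(n*t(K, 6))*(-160) = (136*(-11 + 9*5))*(-160) = (136*(-11 + 45))*(-160) = (136*34)*(-160) = 4624*(-160) = -739840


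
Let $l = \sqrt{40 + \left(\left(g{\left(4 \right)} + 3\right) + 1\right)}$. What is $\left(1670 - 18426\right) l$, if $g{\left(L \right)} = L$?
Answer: $- 67024 \sqrt{3} \approx -1.1609 \cdot 10^{5}$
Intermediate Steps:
$l = 4 \sqrt{3}$ ($l = \sqrt{40 + \left(\left(4 + 3\right) + 1\right)} = \sqrt{40 + \left(7 + 1\right)} = \sqrt{40 + 8} = \sqrt{48} = 4 \sqrt{3} \approx 6.9282$)
$\left(1670 - 18426\right) l = \left(1670 - 18426\right) 4 \sqrt{3} = - 16756 \cdot 4 \sqrt{3} = - 67024 \sqrt{3}$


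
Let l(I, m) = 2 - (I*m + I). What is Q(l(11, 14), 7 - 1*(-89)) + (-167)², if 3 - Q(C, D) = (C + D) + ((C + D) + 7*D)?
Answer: 27354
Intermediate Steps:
l(I, m) = 2 - I - I*m (l(I, m) = 2 - (I + I*m) = 2 + (-I - I*m) = 2 - I - I*m)
Q(C, D) = 3 - 9*D - 2*C (Q(C, D) = 3 - ((C + D) + ((C + D) + 7*D)) = 3 - ((C + D) + (C + 8*D)) = 3 - (2*C + 9*D) = 3 + (-9*D - 2*C) = 3 - 9*D - 2*C)
Q(l(11, 14), 7 - 1*(-89)) + (-167)² = (3 - 9*(7 - 1*(-89)) - 2*(2 - 1*11 - 1*11*14)) + (-167)² = (3 - 9*(7 + 89) - 2*(2 - 11 - 154)) + 27889 = (3 - 9*96 - 2*(-163)) + 27889 = (3 - 864 + 326) + 27889 = -535 + 27889 = 27354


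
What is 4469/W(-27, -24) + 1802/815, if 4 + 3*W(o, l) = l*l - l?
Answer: 12000697/485740 ≈ 24.706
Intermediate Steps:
W(o, l) = -4/3 - l/3 + l**2/3 (W(o, l) = -4/3 + (l*l - l)/3 = -4/3 + (l**2 - l)/3 = -4/3 + (-l/3 + l**2/3) = -4/3 - l/3 + l**2/3)
4469/W(-27, -24) + 1802/815 = 4469/(-4/3 - 1/3*(-24) + (1/3)*(-24)**2) + 1802/815 = 4469/(-4/3 + 8 + (1/3)*576) + 1802*(1/815) = 4469/(-4/3 + 8 + 192) + 1802/815 = 4469/(596/3) + 1802/815 = 4469*(3/596) + 1802/815 = 13407/596 + 1802/815 = 12000697/485740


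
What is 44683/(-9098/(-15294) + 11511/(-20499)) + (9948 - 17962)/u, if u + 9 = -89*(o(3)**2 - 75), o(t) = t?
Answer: 13693435120507153/10215527970 ≈ 1.3405e+6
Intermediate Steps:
u = 5865 (u = -9 - 89*(3**2 - 75) = -9 - 89*(9 - 75) = -9 - 89*(-66) = -9 + 5874 = 5865)
44683/(-9098/(-15294) + 11511/(-20499)) + (9948 - 17962)/u = 44683/(-9098/(-15294) + 11511/(-20499)) + (9948 - 17962)/5865 = 44683/(-9098*(-1/15294) + 11511*(-1/20499)) - 8014*1/5865 = 44683/(4549/7647 - 3837/6833) - 8014/5865 = 44683/(1741778/52251951) - 8014/5865 = 44683*(52251951/1741778) - 8014/5865 = 2334773926533/1741778 - 8014/5865 = 13693435120507153/10215527970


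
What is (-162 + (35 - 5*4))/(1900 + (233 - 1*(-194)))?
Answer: -147/2327 ≈ -0.063172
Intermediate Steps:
(-162 + (35 - 5*4))/(1900 + (233 - 1*(-194))) = (-162 + (35 - 20))/(1900 + (233 + 194)) = (-162 + 15)/(1900 + 427) = -147/2327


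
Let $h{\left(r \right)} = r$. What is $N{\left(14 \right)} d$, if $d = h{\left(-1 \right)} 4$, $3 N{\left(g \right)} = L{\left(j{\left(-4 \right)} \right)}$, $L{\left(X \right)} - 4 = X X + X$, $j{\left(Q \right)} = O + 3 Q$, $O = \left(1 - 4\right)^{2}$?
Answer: $- \frac{40}{3} \approx -13.333$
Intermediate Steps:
$O = 9$ ($O = \left(-3\right)^{2} = 9$)
$j{\left(Q \right)} = 9 + 3 Q$
$L{\left(X \right)} = 4 + X + X^{2}$ ($L{\left(X \right)} = 4 + \left(X X + X\right) = 4 + \left(X^{2} + X\right) = 4 + \left(X + X^{2}\right) = 4 + X + X^{2}$)
$N{\left(g \right)} = \frac{10}{3}$ ($N{\left(g \right)} = \frac{4 + \left(9 + 3 \left(-4\right)\right) + \left(9 + 3 \left(-4\right)\right)^{2}}{3} = \frac{4 + \left(9 - 12\right) + \left(9 - 12\right)^{2}}{3} = \frac{4 - 3 + \left(-3\right)^{2}}{3} = \frac{4 - 3 + 9}{3} = \frac{1}{3} \cdot 10 = \frac{10}{3}$)
$d = -4$ ($d = \left(-1\right) 4 = -4$)
$N{\left(14 \right)} d = \frac{10}{3} \left(-4\right) = - \frac{40}{3}$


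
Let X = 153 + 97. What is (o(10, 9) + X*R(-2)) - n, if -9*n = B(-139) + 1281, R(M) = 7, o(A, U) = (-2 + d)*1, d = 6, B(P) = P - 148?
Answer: 16780/9 ≈ 1864.4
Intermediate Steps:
B(P) = -148 + P
o(A, U) = 4 (o(A, U) = (-2 + 6)*1 = 4*1 = 4)
X = 250
n = -994/9 (n = -((-148 - 139) + 1281)/9 = -(-287 + 1281)/9 = -⅑*994 = -994/9 ≈ -110.44)
(o(10, 9) + X*R(-2)) - n = (4 + 250*7) - 1*(-994/9) = (4 + 1750) + 994/9 = 1754 + 994/9 = 16780/9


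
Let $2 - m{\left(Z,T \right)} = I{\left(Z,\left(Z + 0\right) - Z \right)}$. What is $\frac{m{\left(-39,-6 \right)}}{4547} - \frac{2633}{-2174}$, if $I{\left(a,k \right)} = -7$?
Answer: $\frac{11991817}{9885178} \approx 1.2131$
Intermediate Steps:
$m{\left(Z,T \right)} = 9$ ($m{\left(Z,T \right)} = 2 - -7 = 2 + 7 = 9$)
$\frac{m{\left(-39,-6 \right)}}{4547} - \frac{2633}{-2174} = \frac{9}{4547} - \frac{2633}{-2174} = 9 \cdot \frac{1}{4547} - - \frac{2633}{2174} = \frac{9}{4547} + \frac{2633}{2174} = \frac{11991817}{9885178}$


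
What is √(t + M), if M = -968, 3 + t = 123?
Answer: 4*I*√53 ≈ 29.12*I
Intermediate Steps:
t = 120 (t = -3 + 123 = 120)
√(t + M) = √(120 - 968) = √(-848) = 4*I*√53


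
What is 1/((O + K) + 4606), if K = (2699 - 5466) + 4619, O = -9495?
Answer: -1/3037 ≈ -0.00032927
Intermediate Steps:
K = 1852 (K = -2767 + 4619 = 1852)
1/((O + K) + 4606) = 1/((-9495 + 1852) + 4606) = 1/(-7643 + 4606) = 1/(-3037) = -1/3037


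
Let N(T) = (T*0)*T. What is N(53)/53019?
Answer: 0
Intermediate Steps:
N(T) = 0 (N(T) = 0*T = 0)
N(53)/53019 = 0/53019 = 0*(1/53019) = 0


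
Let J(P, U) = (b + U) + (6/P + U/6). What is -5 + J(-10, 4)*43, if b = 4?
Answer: 5128/15 ≈ 341.87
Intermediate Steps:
J(P, U) = 4 + 6/P + 7*U/6 (J(P, U) = (4 + U) + (6/P + U/6) = 4 + 6/P + 7*U/6)
-5 + J(-10, 4)*43 = -5 + (4 + 6/(-10) + (7/6)*4)*43 = -5 + (4 + 6*(-⅒) + 14/3)*43 = -5 + (4 - ⅗ + 14/3)*43 = -5 + (121/15)*43 = -5 + 5203/15 = 5128/15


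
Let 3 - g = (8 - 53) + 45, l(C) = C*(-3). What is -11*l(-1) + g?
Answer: -30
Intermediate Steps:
l(C) = -3*C
g = 3 (g = 3 - ((8 - 53) + 45) = 3 - (-45 + 45) = 3 - 1*0 = 3 + 0 = 3)
-11*l(-1) + g = -(-33)*(-1) + 3 = -11*3 + 3 = -33 + 3 = -30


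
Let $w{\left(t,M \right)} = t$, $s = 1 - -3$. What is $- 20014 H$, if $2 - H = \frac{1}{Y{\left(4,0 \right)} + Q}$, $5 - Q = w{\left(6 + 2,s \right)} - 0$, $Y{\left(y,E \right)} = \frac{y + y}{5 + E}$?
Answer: $- \frac{380266}{7} \approx -54324.0$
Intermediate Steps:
$Y{\left(y,E \right)} = \frac{2 y}{5 + E}$
$s = 4$ ($s = 1 + 3 = 4$)
$Q = -3$ ($Q = 5 - \left(\left(6 + 2\right) - 0\right) = 5 - \left(8 + 0\right) = 5 - 8 = -3$)
$H = \frac{19}{7}$ ($H = 2 - \frac{1}{2 \cdot 4 \frac{1}{5 + 0} - 3} = 2 - \frac{1}{2 \cdot 4 \cdot \frac{1}{5} - 3} = 2 - \frac{1}{\frac{8}{5} - 3} = 2 - \frac{1}{- \frac{7}{5}} = 2 - - \frac{5}{7} = 2 + \frac{5}{7} = \frac{19}{7} \approx 2.7143$)
$- 20014 H = \left(-20014\right) \frac{19}{7} = - \frac{380266}{7}$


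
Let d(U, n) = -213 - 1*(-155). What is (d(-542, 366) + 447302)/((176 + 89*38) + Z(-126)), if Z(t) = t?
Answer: 111811/858 ≈ 130.32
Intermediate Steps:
d(U, n) = -58 (d(U, n) = -213 + 155 = -58)
(d(-542, 366) + 447302)/((176 + 89*38) + Z(-126)) = (-58 + 447302)/((176 + 89*38) - 126) = 447244/((176 + 3382) - 126) = 447244/(3558 - 126) = 447244/3432 = 447244*(1/3432) = 111811/858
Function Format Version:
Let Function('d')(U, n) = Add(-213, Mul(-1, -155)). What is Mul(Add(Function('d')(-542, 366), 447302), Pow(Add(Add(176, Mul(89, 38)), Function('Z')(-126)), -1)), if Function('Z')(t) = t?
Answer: Rational(111811, 858) ≈ 130.32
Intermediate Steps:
Function('d')(U, n) = -58 (Function('d')(U, n) = Add(-213, 155) = -58)
Mul(Add(Function('d')(-542, 366), 447302), Pow(Add(Add(176, Mul(89, 38)), Function('Z')(-126)), -1)) = Mul(Add(-58, 447302), Pow(Add(Add(176, Mul(89, 38)), -126), -1)) = Mul(447244, Pow(Add(Add(176, 3382), -126), -1)) = Mul(447244, Pow(Add(3558, -126), -1)) = Mul(447244, Pow(3432, -1)) = Mul(447244, Rational(1, 3432)) = Rational(111811, 858)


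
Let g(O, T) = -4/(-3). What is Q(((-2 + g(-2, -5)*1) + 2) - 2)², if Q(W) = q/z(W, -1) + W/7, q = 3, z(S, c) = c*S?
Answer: 34225/1764 ≈ 19.402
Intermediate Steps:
g(O, T) = 4/3 (g(O, T) = -4*(-⅓) = 4/3)
z(S, c) = S*c
Q(W) = -3/W + W/7 (Q(W) = 3/((W*(-1))) + W/7 = 3/((-W)) + W*(⅐) = 3*(-1/W) + W/7 = -3/W + W/7)
Q(((-2 + g(-2, -5)*1) + 2) - 2)² = (-3/(((-2 + (4/3)*1) + 2) - 2) + (((-2 + (4/3)*1) + 2) - 2)/7)² = (-3/(((-2 + 4/3) + 2) - 2) + (((-2 + 4/3) + 2) - 2)/7)² = (-3/((-⅔ + 2) - 2) + ((-⅔ + 2) - 2)/7)² = (-3/(4/3 - 2) + (4/3 - 2)/7)² = (-3/(-⅔) + (⅐)*(-⅔))² = (-3*(-3/2) - 2/21)² = (9/2 - 2/21)² = (185/42)² = 34225/1764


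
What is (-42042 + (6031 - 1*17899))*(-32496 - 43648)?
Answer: 4104923040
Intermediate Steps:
(-42042 + (6031 - 1*17899))*(-32496 - 43648) = (-42042 + (6031 - 17899))*(-76144) = (-42042 - 11868)*(-76144) = -53910*(-76144) = 4104923040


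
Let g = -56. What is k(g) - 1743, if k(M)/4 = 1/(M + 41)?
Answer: -26149/15 ≈ -1743.3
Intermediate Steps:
k(M) = 4/(41 + M) (k(M) = 4/(M + 41) = 4/(41 + M))
k(g) - 1743 = 4/(41 - 56) - 1743 = 4/(-15) - 1743 = 4*(-1/15) - 1743 = -4/15 - 1743 = -26149/15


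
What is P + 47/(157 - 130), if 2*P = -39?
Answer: -959/54 ≈ -17.759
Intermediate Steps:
P = -39/2 (P = (½)*(-39) = -39/2 ≈ -19.500)
P + 47/(157 - 130) = -39/2 + 47/(157 - 130) = -39/2 + 47/27 = -959/54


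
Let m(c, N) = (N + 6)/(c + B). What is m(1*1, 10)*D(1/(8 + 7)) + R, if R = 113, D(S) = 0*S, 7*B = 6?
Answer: 113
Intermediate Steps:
B = 6/7 (B = (⅐)*6 = 6/7 ≈ 0.85714)
D(S) = 0
m(c, N) = (6 + N)/(6/7 + c) (m(c, N) = (N + 6)/(c + 6/7) = (6 + N)/(6/7 + c))
m(1*1, 10)*D(1/(8 + 7)) + R = (7*(6 + 10)/(6 + 7*(1*1)))*0 + 113 = (7*16/(6 + 7*1))*0 + 113 = (7*16/(6 + 7))*0 + 113 = (7*16/13)*0 + 113 = (7*(1/13)*16)*0 + 113 = (112/13)*0 + 113 = 0 + 113 = 113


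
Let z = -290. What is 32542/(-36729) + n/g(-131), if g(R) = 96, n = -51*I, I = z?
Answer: 1698421/11088 ≈ 153.18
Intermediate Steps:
I = -290
n = 14790 (n = -51*(-290) = 14790)
32542/(-36729) + n/g(-131) = 32542/(-36729) + 14790/96 = 32542*(-1/36729) + 14790*(1/96) = -614/693 + 2465/16 = 1698421/11088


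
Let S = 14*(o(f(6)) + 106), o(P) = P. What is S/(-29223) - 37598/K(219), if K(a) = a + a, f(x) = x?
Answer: -183235523/2133279 ≈ -85.894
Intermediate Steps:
S = 1568 (S = 14*(6 + 106) = 14*112 = 1568)
K(a) = 2*a
S/(-29223) - 37598/K(219) = 1568/(-29223) - 37598/(2*219) = 1568*(-1/29223) - 37598/438 = -1568/29223 - 37598*1/438 = -1568/29223 - 18799/219 = -183235523/2133279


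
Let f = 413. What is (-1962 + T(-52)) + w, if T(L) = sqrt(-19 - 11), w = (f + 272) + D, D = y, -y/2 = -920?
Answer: 563 + I*sqrt(30) ≈ 563.0 + 5.4772*I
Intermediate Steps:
y = 1840 (y = -2*(-920) = 1840)
D = 1840
w = 2525 (w = (413 + 272) + 1840 = 685 + 1840 = 2525)
T(L) = I*sqrt(30) (T(L) = sqrt(-30) = I*sqrt(30))
(-1962 + T(-52)) + w = (-1962 + I*sqrt(30)) + 2525 = 563 + I*sqrt(30)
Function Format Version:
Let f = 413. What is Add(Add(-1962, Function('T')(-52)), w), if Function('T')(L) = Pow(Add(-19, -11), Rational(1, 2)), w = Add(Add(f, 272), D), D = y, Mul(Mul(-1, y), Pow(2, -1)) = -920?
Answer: Add(563, Mul(I, Pow(30, Rational(1, 2)))) ≈ Add(563.00, Mul(5.4772, I))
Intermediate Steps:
y = 1840 (y = Mul(-2, -920) = 1840)
D = 1840
w = 2525 (w = Add(Add(413, 272), 1840) = Add(685, 1840) = 2525)
Function('T')(L) = Mul(I, Pow(30, Rational(1, 2))) (Function('T')(L) = Pow(-30, Rational(1, 2)) = Mul(I, Pow(30, Rational(1, 2))))
Add(Add(-1962, Function('T')(-52)), w) = Add(Add(-1962, Mul(I, Pow(30, Rational(1, 2)))), 2525) = Add(563, Mul(I, Pow(30, Rational(1, 2))))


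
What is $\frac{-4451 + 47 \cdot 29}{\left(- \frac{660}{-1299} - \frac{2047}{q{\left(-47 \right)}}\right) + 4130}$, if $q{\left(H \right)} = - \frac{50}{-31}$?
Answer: $- \frac{66855200}{61948619} \approx -1.0792$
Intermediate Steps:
$q{\left(H \right)} = \frac{50}{31}$ ($q{\left(H \right)} = \left(-50\right) \left(- \frac{1}{31}\right) = \frac{50}{31}$)
$\frac{-4451 + 47 \cdot 29}{\left(- \frac{660}{-1299} - \frac{2047}{q{\left(-47 \right)}}\right) + 4130} = \frac{-4451 + 47 \cdot 29}{\left(- \frac{660}{-1299} - \frac{2047}{\frac{50}{31}}\right) + 4130} = \frac{-4451 + 1363}{\left(\left(-660\right) \left(- \frac{1}{1299}\right) - \frac{63457}{50}\right) + 4130} = - \frac{3088}{\left(\frac{220}{433} - \frac{63457}{50}\right) + 4130} = - \frac{3088}{- \frac{27465881}{21650} + 4130} = - \frac{3088}{\frac{61948619}{21650}} = \left(-3088\right) \frac{21650}{61948619} = - \frac{66855200}{61948619}$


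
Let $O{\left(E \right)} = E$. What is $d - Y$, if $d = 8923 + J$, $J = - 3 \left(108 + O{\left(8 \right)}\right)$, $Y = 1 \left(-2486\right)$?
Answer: $11061$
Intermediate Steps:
$Y = -2486$
$J = -348$ ($J = - 3 \left(108 + 8\right) = \left(-3\right) 116 = -348$)
$d = 8575$ ($d = 8923 - 348 = 8575$)
$d - Y = 8575 - -2486 = 8575 + 2486 = 11061$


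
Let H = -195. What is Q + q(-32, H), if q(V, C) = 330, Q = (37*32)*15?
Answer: 18090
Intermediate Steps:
Q = 17760 (Q = 1184*15 = 17760)
Q + q(-32, H) = 17760 + 330 = 18090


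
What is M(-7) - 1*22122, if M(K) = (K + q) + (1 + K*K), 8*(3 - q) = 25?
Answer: -176633/8 ≈ -22079.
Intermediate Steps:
q = -⅛ (q = 3 - ⅛*25 = 3 - 25/8 = -⅛ ≈ -0.12500)
M(K) = 7/8 + K + K² (M(K) = (K - ⅛) + (1 + K*K) = (-⅛ + K) + (1 + K²) = 7/8 + K + K²)
M(-7) - 1*22122 = (7/8 - 7 + (-7)²) - 1*22122 = (7/8 - 7 + 49) - 22122 = 343/8 - 22122 = -176633/8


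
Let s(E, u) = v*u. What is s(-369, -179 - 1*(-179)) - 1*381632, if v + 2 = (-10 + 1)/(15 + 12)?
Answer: -381632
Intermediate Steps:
v = -7/3 (v = -2 + (-10 + 1)/(15 + 12) = -2 - 9/27 = -2 - 9*1/27 = -2 - ⅓ = -7/3 ≈ -2.3333)
s(E, u) = -7*u/3
s(-369, -179 - 1*(-179)) - 1*381632 = -7*(-179 - 1*(-179))/3 - 1*381632 = -7*(-179 + 179)/3 - 381632 = -7/3*0 - 381632 = 0 - 381632 = -381632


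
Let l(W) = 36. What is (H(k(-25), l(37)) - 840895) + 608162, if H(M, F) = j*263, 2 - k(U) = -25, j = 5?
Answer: -231418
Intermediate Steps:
k(U) = 27 (k(U) = 2 - 1*(-25) = 2 + 25 = 27)
H(M, F) = 1315 (H(M, F) = 5*263 = 1315)
(H(k(-25), l(37)) - 840895) + 608162 = (1315 - 840895) + 608162 = -839580 + 608162 = -231418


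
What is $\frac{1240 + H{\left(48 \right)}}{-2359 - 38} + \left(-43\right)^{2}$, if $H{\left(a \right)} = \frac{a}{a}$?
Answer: $\frac{260636}{141} \approx 1848.5$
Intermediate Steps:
$H{\left(a \right)} = 1$
$\frac{1240 + H{\left(48 \right)}}{-2359 - 38} + \left(-43\right)^{2} = \frac{1240 + 1}{-2359 - 38} + \left(-43\right)^{2} = \frac{1241}{-2397} + 1849 = 1241 \left(- \frac{1}{2397}\right) + 1849 = - \frac{73}{141} + 1849 = \frac{260636}{141}$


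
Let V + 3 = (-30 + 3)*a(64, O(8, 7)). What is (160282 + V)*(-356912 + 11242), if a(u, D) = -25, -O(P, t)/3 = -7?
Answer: -55636969180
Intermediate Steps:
O(P, t) = 21 (O(P, t) = -3*(-7) = 21)
V = 672 (V = -3 + (-30 + 3)*(-25) = -3 - 27*(-25) = -3 + 675 = 672)
(160282 + V)*(-356912 + 11242) = (160282 + 672)*(-356912 + 11242) = 160954*(-345670) = -55636969180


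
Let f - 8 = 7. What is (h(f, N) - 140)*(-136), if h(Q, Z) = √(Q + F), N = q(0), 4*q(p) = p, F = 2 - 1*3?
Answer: 19040 - 136*√14 ≈ 18531.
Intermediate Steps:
f = 15 (f = 8 + 7 = 15)
F = -1 (F = 2 - 3 = -1)
q(p) = p/4
N = 0 (N = (¼)*0 = 0)
h(Q, Z) = √(-1 + Q) (h(Q, Z) = √(Q - 1) = √(-1 + Q))
(h(f, N) - 140)*(-136) = (√(-1 + 15) - 140)*(-136) = (√14 - 140)*(-136) = (-140 + √14)*(-136) = 19040 - 136*√14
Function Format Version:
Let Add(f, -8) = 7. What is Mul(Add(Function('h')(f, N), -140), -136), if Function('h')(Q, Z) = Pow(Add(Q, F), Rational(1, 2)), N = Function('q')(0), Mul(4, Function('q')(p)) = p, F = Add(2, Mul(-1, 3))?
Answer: Add(19040, Mul(-136, Pow(14, Rational(1, 2)))) ≈ 18531.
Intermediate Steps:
f = 15 (f = Add(8, 7) = 15)
F = -1 (F = Add(2, -3) = -1)
Function('q')(p) = Mul(Rational(1, 4), p)
N = 0 (N = Mul(Rational(1, 4), 0) = 0)
Function('h')(Q, Z) = Pow(Add(-1, Q), Rational(1, 2)) (Function('h')(Q, Z) = Pow(Add(Q, -1), Rational(1, 2)) = Pow(Add(-1, Q), Rational(1, 2)))
Mul(Add(Function('h')(f, N), -140), -136) = Mul(Add(Pow(Add(-1, 15), Rational(1, 2)), -140), -136) = Mul(Add(Pow(14, Rational(1, 2)), -140), -136) = Mul(Add(-140, Pow(14, Rational(1, 2))), -136) = Add(19040, Mul(-136, Pow(14, Rational(1, 2))))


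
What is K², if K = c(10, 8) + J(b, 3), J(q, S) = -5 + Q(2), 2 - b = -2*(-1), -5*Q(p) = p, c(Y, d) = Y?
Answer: 529/25 ≈ 21.160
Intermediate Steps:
Q(p) = -p/5
b = 0 (b = 2 - (-2)*(-1) = 2 - 1*2 = 2 - 2 = 0)
J(q, S) = -27/5 (J(q, S) = -5 - ⅕*2 = -5 - ⅖ = -27/5)
K = 23/5 (K = 10 - 27/5 = 23/5 ≈ 4.6000)
K² = (23/5)² = 529/25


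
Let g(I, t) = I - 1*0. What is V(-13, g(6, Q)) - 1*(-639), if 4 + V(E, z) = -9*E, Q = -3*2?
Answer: 752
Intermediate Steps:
Q = -6
g(I, t) = I (g(I, t) = I + 0 = I)
V(E, z) = -4 - 9*E
V(-13, g(6, Q)) - 1*(-639) = (-4 - 9*(-13)) - 1*(-639) = (-4 + 117) + 639 = 113 + 639 = 752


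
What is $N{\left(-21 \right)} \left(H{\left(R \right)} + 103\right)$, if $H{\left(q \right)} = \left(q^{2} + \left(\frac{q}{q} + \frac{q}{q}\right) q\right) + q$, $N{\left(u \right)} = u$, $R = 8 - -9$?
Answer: $-9303$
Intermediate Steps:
$R = 17$ ($R = 8 + 9 = 17$)
$H{\left(q \right)} = q^{2} + 3 q$ ($H{\left(q \right)} = \left(q^{2} + \left(1 + 1\right) q\right) + q = \left(q^{2} + 2 q\right) + q = q^{2} + 3 q$)
$N{\left(-21 \right)} \left(H{\left(R \right)} + 103\right) = - 21 \left(17 \left(3 + 17\right) + 103\right) = - 21 \left(17 \cdot 20 + 103\right) = - 21 \left(340 + 103\right) = \left(-21\right) 443 = -9303$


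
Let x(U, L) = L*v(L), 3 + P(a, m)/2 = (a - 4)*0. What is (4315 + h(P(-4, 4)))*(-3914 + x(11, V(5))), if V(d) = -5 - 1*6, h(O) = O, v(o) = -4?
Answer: -16675830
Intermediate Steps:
P(a, m) = -6 (P(a, m) = -6 + 2*((a - 4)*0) = -6 + 2*((-4 + a)*0) = -6 + 2*0 = -6 + 0 = -6)
V(d) = -11 (V(d) = -5 - 6 = -11)
x(U, L) = -4*L (x(U, L) = L*(-4) = -4*L)
(4315 + h(P(-4, 4)))*(-3914 + x(11, V(5))) = (4315 - 6)*(-3914 - 4*(-11)) = 4309*(-3914 + 44) = 4309*(-3870) = -16675830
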